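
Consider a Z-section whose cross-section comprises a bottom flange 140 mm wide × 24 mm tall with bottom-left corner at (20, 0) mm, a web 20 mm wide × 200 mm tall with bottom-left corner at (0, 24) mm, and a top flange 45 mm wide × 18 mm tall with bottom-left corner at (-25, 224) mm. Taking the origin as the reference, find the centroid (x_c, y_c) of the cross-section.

bottom flange: A = 140 × 24 = 3360.00, centroid at (90.00, 12.00).
web: A = 20 × 200 = 4000.00, centroid at (10.00, 124.00).
top flange: A = 45 × 18 = 810.00, centroid at (-2.50, 233.00).
ΣA = 8170.00 mm², ΣAx_c = 340375.00 mm³, ΣAy_c = 725050.00 mm³.
x_c = 340375.00/8170.00 = 41.66 mm; y_c = 725050.00/8170.00 = 88.75 mm.

x_c = 41.66 mm, y_c = 88.75 mm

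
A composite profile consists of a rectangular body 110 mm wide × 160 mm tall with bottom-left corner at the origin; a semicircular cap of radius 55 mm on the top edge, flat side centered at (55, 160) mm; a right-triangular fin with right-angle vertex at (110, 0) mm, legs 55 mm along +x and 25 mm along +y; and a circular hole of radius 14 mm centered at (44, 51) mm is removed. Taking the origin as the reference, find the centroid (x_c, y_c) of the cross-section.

rectangular body: A = 110 × 160 = 17600.00, centroid at (55.00, 80.00).
semicircular top: A = ½π·55² = 4751.66, centroid at (55.00, 183.34).
triangular fin: A = ½·55·25 = 687.50, centroid at (128.33, 8.33).
hole: A = −π·14² = -615.75, centroid at (44.00, 51.00).
ΣA = 22423.41 mm², ΣAx_c = 1290477.31 mm³, ΣAy_c = 2253507.90 mm³.
x_c = 1290477.31/22423.41 = 57.55 mm; y_c = 2253507.90/22423.41 = 100.50 mm.

x_c = 57.55 mm, y_c = 100.50 mm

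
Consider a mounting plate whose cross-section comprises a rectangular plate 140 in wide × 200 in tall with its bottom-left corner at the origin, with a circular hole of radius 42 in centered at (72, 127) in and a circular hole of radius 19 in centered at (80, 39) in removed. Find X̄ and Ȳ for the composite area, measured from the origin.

plate: A = 140 × 200 = 28000.00, centroid at (70.00, 100.00).
hole 1: A = −π·42² = -5541.77, centroid at (72.00, 127.00).
hole 2: A = −π·19² = -1134.11, centroid at (80.00, 39.00).
ΣA = 21324.12 in²
ΣAX̄ = (28000.00)(70.00) + (-5541.77)(72.00) + (-1134.11)(80.00) = 1470263.40 in³
ΣAȲ = (28000.00)(100.00) + (-5541.77)(127.00) + (-1134.11)(39.00) = 2051964.80 in³
X̄ = 1470263.40 / 21324.12 = 68.95 in
Ȳ = 2051964.80 / 21324.12 = 96.23 in

X̄ = 68.95 in, Ȳ = 96.23 in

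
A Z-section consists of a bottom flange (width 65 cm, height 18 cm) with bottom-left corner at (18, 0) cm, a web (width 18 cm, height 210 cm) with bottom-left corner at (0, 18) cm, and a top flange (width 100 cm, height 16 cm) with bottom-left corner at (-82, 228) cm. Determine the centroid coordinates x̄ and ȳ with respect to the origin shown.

Part | A | x̄ᵢ | ȳᵢ | A·x̄ᵢ | A·ȳᵢ
bottom flange | 1170.00 | 50.50 | 9.00 | 59085.00 | 10530.00
web | 3780.00 | 9.00 | 123.00 | 34020.00 | 464940.00
top flange | 1600.00 | -32.00 | 236.00 | -51200.00 | 377600.00
Σ | 6550.00 |  |  | 41905.00 | 853070.00
x̄ = 41905.00 / 6550.00 = 6.40 cm
ȳ = 853070.00 / 6550.00 = 130.24 cm

x̄ = 6.40 cm, ȳ = 130.24 cm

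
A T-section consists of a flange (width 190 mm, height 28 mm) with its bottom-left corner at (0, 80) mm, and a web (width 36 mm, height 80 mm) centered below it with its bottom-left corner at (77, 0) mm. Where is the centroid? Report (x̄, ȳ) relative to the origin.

Part | A | x̄ᵢ | ȳᵢ | A·x̄ᵢ | A·ȳᵢ
web | 2880.00 | 95.00 | 40.00 | 273600.00 | 115200.00
flange | 5320.00 | 95.00 | 94.00 | 505400.00 | 500080.00
Σ | 8200.00 |  |  | 779000.00 | 615280.00
x̄ = 779000.00 / 8200.00 = 95.00 mm
ȳ = 615280.00 / 8200.00 = 75.03 mm

x̄ = 95.00 mm, ȳ = 75.03 mm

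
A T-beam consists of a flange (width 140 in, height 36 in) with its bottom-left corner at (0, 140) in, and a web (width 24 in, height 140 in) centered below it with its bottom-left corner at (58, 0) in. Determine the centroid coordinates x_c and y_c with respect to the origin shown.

x_c = 70.00 in, y_c = 122.80 in

Part | A | x̄ᵢ | ȳᵢ | A·x̄ᵢ | A·ȳᵢ
web | 3360.00 | 70.00 | 70.00 | 235200.00 | 235200.00
flange | 5040.00 | 70.00 | 158.00 | 352800.00 | 796320.00
Σ | 8400.00 |  |  | 588000.00 | 1031520.00
x_c = 588000.00 / 8400.00 = 70.00 in
y_c = 1031520.00 / 8400.00 = 122.80 in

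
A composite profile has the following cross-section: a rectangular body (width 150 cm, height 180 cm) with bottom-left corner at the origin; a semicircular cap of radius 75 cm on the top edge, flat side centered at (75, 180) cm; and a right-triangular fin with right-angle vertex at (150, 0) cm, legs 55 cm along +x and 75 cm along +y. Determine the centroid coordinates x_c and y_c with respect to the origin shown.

rectangular body: A = 150 × 180 = 27000.00, centroid at (75.00, 90.00).
semicircular top: A = ½π·75² = 8835.73, centroid at (75.00, 211.83).
triangular fin: A = ½·55·75 = 2062.50, centroid at (168.33, 25.00).
ΣA = 37898.23 cm²
ΣAx_c = (27000.00)(75.00) + (8835.73)(75.00) + (2062.50)(168.33) = 3034867.20 cm³
ΣAy_c = (27000.00)(90.00) + (8835.73)(211.83) + (2062.50)(25.00) = 4353243.78 cm³
x_c = 3034867.20 / 37898.23 = 80.08 cm
y_c = 4353243.78 / 37898.23 = 114.87 cm

x_c = 80.08 cm, y_c = 114.87 cm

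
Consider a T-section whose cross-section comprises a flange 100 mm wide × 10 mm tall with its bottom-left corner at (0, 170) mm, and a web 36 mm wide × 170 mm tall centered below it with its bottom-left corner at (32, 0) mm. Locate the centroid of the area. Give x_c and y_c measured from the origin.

web: A = 36 × 170 = 6120.00, centroid at (50.00, 85.00).
flange: A = 100 × 10 = 1000.00, centroid at (50.00, 175.00).
ΣA = 7120.00 mm²
ΣAx_c = (6120.00)(50.00) + (1000.00)(50.00) = 356000.00 mm³
ΣAy_c = (6120.00)(85.00) + (1000.00)(175.00) = 695200.00 mm³
x_c = 356000.00 / 7120.00 = 50.00 mm
y_c = 695200.00 / 7120.00 = 97.64 mm

x_c = 50.00 mm, y_c = 97.64 mm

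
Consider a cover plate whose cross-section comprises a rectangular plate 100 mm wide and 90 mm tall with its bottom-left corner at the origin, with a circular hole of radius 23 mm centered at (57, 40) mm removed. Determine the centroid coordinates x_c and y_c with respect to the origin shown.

x_c = 48.41 mm, y_c = 46.13 mm

plate: A = 100 × 90 = 9000.00, centroid at (50.00, 45.00).
hole: A = −π·23² = -1661.90, centroid at (57.00, 40.00).
ΣA = 7338.10 mm²
ΣAx_c = (9000.00)(50.00) + (-1661.90)(57.00) = 355271.56 mm³
ΣAy_c = (9000.00)(45.00) + (-1661.90)(40.00) = 338523.90 mm³
x_c = 355271.56 / 7338.10 = 48.41 mm
y_c = 338523.90 / 7338.10 = 46.13 mm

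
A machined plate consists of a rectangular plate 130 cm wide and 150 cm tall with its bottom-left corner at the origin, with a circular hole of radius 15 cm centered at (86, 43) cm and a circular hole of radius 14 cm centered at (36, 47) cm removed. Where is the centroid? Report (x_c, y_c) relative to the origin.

x_c = 65.17 cm, y_c = 77.19 cm

Part | A | x̄ᵢ | ȳᵢ | A·x̄ᵢ | A·ȳᵢ
plate | 19500.00 | 65.00 | 75.00 | 1267500.00 | 1462500.00
hole 1 | -706.86 | 86.00 | 43.00 | -60789.82 | -30394.91
hole 2 | -615.75 | 36.00 | 47.00 | -22167.08 | -28940.35
Σ | 18177.39 |  |  | 1184543.10 | 1403164.74
x_c = 1184543.10 / 18177.39 = 65.17 cm
y_c = 1403164.74 / 18177.39 = 77.19 cm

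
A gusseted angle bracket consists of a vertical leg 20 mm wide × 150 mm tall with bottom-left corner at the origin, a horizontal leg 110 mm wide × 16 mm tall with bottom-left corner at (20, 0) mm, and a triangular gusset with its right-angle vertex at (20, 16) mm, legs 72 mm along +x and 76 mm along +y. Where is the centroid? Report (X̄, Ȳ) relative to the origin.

X̄ = 37.67 mm, Ȳ = 46.98 mm

vertical leg: A = 20 × 150 = 3000.00, centroid at (10.00, 75.00).
horizontal leg: A = 110 × 16 = 1760.00, centroid at (75.00, 8.00).
gusset: A = ½·72·76 = 2736.00, centroid at (44.00, 41.33).
ΣA = 7496.00 mm², ΣAX̄ = 282384.00 mm³, ΣAȲ = 352168.00 mm³.
X̄ = 282384.00/7496.00 = 37.67 mm; Ȳ = 352168.00/7496.00 = 46.98 mm.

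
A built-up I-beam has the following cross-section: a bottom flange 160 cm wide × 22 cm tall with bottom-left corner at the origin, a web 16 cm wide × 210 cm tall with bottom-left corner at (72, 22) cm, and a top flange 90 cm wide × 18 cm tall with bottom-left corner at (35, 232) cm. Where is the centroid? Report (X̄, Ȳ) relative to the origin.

bottom flange: A = 160 × 22 = 3520.00, centroid at (80.00, 11.00).
web: A = 16 × 210 = 3360.00, centroid at (80.00, 127.00).
top flange: A = 90 × 18 = 1620.00, centroid at (80.00, 241.00).
ΣA = 8500.00 cm², ΣAX̄ = 680000.00 cm³, ΣAȲ = 855860.00 cm³.
X̄ = 680000.00/8500.00 = 80.00 cm; Ȳ = 855860.00/8500.00 = 100.69 cm.

X̄ = 80.00 cm, Ȳ = 100.69 cm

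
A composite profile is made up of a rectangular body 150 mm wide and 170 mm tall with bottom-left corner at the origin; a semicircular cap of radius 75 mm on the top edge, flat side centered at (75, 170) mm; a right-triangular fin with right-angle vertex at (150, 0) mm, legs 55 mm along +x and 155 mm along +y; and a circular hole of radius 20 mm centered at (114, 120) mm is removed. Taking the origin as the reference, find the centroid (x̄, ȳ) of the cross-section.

x̄ = 84.34 mm, ȳ = 107.66 mm

Part | A | x̄ᵢ | ȳᵢ | A·x̄ᵢ | A·ȳᵢ
rectangular body | 25500.00 | 75.00 | 85.00 | 1912500.00 | 2167500.00
semicircular top | 8835.73 | 75.00 | 201.83 | 662679.70 | 1783323.99
triangular fin | 4262.50 | 168.33 | 51.67 | 717520.83 | 220229.17
hole | -1256.64 | 114.00 | 120.00 | -143256.63 | -150796.45
Σ | 37341.59 |  |  | 3149443.91 | 4020256.71
x̄ = 3149443.91 / 37341.59 = 84.34 mm
ȳ = 4020256.71 / 37341.59 = 107.66 mm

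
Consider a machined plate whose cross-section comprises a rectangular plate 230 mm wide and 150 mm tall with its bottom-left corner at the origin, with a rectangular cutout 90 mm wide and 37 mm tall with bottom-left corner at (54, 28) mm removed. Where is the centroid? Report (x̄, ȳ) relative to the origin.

x̄ = 116.71 mm, ȳ = 78.04 mm

plate: A = 230 × 150 = 34500.00, centroid at (115.00, 75.00).
hole: A = −(90 × 37) = -3330.00, centroid at (99.00, 46.50).
ΣA = 31170.00 mm²
ΣAx̄ = (34500.00)(115.00) + (-3330.00)(99.00) = 3637830.00 mm³
ΣAȳ = (34500.00)(75.00) + (-3330.00)(46.50) = 2432655.00 mm³
x̄ = 3637830.00 / 31170.00 = 116.71 mm
ȳ = 2432655.00 / 31170.00 = 78.04 mm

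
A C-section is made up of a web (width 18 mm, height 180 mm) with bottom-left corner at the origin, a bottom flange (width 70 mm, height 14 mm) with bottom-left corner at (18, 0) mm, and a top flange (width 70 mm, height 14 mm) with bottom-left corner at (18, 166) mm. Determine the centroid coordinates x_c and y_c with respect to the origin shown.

web: A = 18 × 180 = 3240.00, centroid at (9.00, 90.00).
bottom flange: A = 70 × 14 = 980.00, centroid at (53.00, 7.00).
top flange: A = 70 × 14 = 980.00, centroid at (53.00, 173.00).
ΣA = 5200.00 mm²
ΣAx_c = (3240.00)(9.00) + (980.00)(53.00) + (980.00)(53.00) = 133040.00 mm³
ΣAy_c = (3240.00)(90.00) + (980.00)(7.00) + (980.00)(173.00) = 468000.00 mm³
x_c = 133040.00 / 5200.00 = 25.58 mm
y_c = 468000.00 / 5200.00 = 90.00 mm

x_c = 25.58 mm, y_c = 90.00 mm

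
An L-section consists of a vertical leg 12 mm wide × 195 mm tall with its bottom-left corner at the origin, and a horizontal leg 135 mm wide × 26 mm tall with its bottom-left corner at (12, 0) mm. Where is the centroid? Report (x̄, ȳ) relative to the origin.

x̄ = 50.10 mm, ȳ = 46.80 mm

vertical leg: A = 12 × 195 = 2340.00, centroid at (6.00, 97.50).
horizontal leg: A = 135 × 26 = 3510.00, centroid at (79.50, 13.00).
ΣA = 5850.00 mm²
ΣAx̄ = (2340.00)(6.00) + (3510.00)(79.50) = 293085.00 mm³
ΣAȳ = (2340.00)(97.50) + (3510.00)(13.00) = 273780.00 mm³
x̄ = 293085.00 / 5850.00 = 50.10 mm
ȳ = 273780.00 / 5850.00 = 46.80 mm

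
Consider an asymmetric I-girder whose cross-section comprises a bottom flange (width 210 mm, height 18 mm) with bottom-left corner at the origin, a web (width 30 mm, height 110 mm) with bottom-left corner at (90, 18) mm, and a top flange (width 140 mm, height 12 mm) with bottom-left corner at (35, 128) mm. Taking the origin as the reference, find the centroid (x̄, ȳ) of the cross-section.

x̄ = 105.00 mm, ȳ = 57.08 mm

Part | A | x̄ᵢ | ȳᵢ | A·x̄ᵢ | A·ȳᵢ
bottom flange | 3780.00 | 105.00 | 9.00 | 396900.00 | 34020.00
web | 3300.00 | 105.00 | 73.00 | 346500.00 | 240900.00
top flange | 1680.00 | 105.00 | 134.00 | 176400.00 | 225120.00
Σ | 8760.00 |  |  | 919800.00 | 500040.00
x̄ = 919800.00 / 8760.00 = 105.00 mm
ȳ = 500040.00 / 8760.00 = 57.08 mm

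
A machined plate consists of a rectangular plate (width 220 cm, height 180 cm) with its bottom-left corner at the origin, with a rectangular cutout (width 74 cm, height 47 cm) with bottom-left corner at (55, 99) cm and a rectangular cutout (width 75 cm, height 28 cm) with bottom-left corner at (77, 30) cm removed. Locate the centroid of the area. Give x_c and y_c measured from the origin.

Part | A | x̄ᵢ | ȳᵢ | A·x̄ᵢ | A·ȳᵢ
plate | 39600.00 | 110.00 | 90.00 | 4356000.00 | 3564000.00
hole 1 | -3478.00 | 92.00 | 122.50 | -319976.00 | -426055.00
hole 2 | -2100.00 | 114.50 | 44.00 | -240450.00 | -92400.00
Σ | 34022.00 |  |  | 3795574.00 | 3045545.00
x_c = 3795574.00 / 34022.00 = 111.56 cm
y_c = 3045545.00 / 34022.00 = 89.52 cm

x_c = 111.56 cm, y_c = 89.52 cm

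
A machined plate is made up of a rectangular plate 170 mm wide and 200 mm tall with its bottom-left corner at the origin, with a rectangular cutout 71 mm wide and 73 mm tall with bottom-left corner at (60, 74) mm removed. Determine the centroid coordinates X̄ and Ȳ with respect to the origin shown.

X̄ = 83.11 mm, Ȳ = 98.11 mm

plate: A = 170 × 200 = 34000.00, centroid at (85.00, 100.00).
hole: A = −(71 × 73) = -5183.00, centroid at (95.50, 110.50).
ΣA = 28817.00 mm², ΣAX̄ = 2395023.50 mm³, ΣAȲ = 2827278.50 mm³.
X̄ = 2395023.50/28817.00 = 83.11 mm; Ȳ = 2827278.50/28817.00 = 98.11 mm.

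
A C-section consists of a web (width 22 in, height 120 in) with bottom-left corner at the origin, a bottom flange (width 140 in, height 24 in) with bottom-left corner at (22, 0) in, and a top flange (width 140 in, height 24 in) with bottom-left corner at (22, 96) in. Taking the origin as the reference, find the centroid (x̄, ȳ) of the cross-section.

Part | A | x̄ᵢ | ȳᵢ | A·x̄ᵢ | A·ȳᵢ
web | 2640.00 | 11.00 | 60.00 | 29040.00 | 158400.00
bottom flange | 3360.00 | 92.00 | 12.00 | 309120.00 | 40320.00
top flange | 3360.00 | 92.00 | 108.00 | 309120.00 | 362880.00
Σ | 9360.00 |  |  | 647280.00 | 561600.00
x̄ = 647280.00 / 9360.00 = 69.15 in
ȳ = 561600.00 / 9360.00 = 60.00 in

x̄ = 69.15 in, ȳ = 60.00 in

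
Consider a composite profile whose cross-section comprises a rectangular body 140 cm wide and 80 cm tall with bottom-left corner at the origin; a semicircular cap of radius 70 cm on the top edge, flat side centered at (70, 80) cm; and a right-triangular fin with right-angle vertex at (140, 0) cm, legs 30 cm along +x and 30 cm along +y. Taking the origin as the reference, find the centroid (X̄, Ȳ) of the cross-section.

Part | A | x̄ᵢ | ȳᵢ | A·x̄ᵢ | A·ȳᵢ
rectangular body | 11200.00 | 70.00 | 40.00 | 784000.00 | 448000.00
semicircular top | 7696.90 | 70.00 | 109.71 | 538783.14 | 844418.83
triangular fin | 450.00 | 150.00 | 10.00 | 67500.00 | 4500.00
Σ | 19346.90 |  |  | 1390283.14 | 1296918.83
X̄ = 1390283.14 / 19346.90 = 71.86 cm
Ȳ = 1296918.83 / 19346.90 = 67.03 cm

X̄ = 71.86 cm, Ȳ = 67.03 cm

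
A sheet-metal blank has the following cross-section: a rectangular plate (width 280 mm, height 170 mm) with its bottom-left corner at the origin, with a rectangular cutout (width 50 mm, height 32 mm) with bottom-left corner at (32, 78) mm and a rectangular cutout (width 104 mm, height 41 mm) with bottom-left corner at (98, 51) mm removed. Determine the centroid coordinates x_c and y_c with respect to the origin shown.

plate: A = 280 × 170 = 47600.00, centroid at (140.00, 85.00).
hole 1: A = −(50 × 32) = -1600.00, centroid at (57.00, 94.00).
hole 2: A = −(104 × 41) = -4264.00, centroid at (150.00, 71.50).
ΣA = 41736.00 mm²
ΣAx_c = (47600.00)(140.00) + (-1600.00)(57.00) + (-4264.00)(150.00) = 5933200.00 mm³
ΣAy_c = (47600.00)(85.00) + (-1600.00)(94.00) + (-4264.00)(71.50) = 3590724.00 mm³
x_c = 5933200.00 / 41736.00 = 142.16 mm
y_c = 3590724.00 / 41736.00 = 86.03 mm

x_c = 142.16 mm, y_c = 86.03 mm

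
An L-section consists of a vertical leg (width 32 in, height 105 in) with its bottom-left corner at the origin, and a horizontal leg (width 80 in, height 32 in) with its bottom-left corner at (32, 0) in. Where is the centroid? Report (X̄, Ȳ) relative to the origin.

X̄ = 40.22 in, Ȳ = 36.72 in

vertical leg: A = 32 × 105 = 3360.00, centroid at (16.00, 52.50).
horizontal leg: A = 80 × 32 = 2560.00, centroid at (72.00, 16.00).
ΣA = 5920.00 in²
ΣAX̄ = (3360.00)(16.00) + (2560.00)(72.00) = 238080.00 in³
ΣAȲ = (3360.00)(52.50) + (2560.00)(16.00) = 217360.00 in³
X̄ = 238080.00 / 5920.00 = 40.22 in
Ȳ = 217360.00 / 5920.00 = 36.72 in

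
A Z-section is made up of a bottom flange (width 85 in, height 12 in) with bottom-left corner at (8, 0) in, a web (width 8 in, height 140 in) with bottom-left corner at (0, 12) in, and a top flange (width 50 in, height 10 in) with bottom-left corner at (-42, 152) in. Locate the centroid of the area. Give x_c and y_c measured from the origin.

bottom flange: A = 85 × 12 = 1020.00, centroid at (50.50, 6.00).
web: A = 8 × 140 = 1120.00, centroid at (4.00, 82.00).
top flange: A = 50 × 10 = 500.00, centroid at (-17.00, 157.00).
ΣA = 2640.00 in², ΣAx_c = 47490.00 in³, ΣAy_c = 176460.00 in³.
x_c = 47490.00/2640.00 = 17.99 in; y_c = 176460.00/2640.00 = 66.84 in.

x_c = 17.99 in, y_c = 66.84 in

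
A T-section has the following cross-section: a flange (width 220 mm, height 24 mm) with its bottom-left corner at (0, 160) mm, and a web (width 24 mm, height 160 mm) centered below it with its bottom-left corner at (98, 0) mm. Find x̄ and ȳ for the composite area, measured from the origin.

web: A = 24 × 160 = 3840.00, centroid at (110.00, 80.00).
flange: A = 220 × 24 = 5280.00, centroid at (110.00, 172.00).
ΣA = 9120.00 mm², ΣAx̄ = 1003200.00 mm³, ΣAȳ = 1215360.00 mm³.
x̄ = 1003200.00/9120.00 = 110.00 mm; ȳ = 1215360.00/9120.00 = 133.26 mm.

x̄ = 110.00 mm, ȳ = 133.26 mm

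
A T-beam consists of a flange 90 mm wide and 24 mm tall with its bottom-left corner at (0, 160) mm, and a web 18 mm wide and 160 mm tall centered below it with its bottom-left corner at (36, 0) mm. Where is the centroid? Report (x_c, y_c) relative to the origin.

x_c = 45.00 mm, y_c = 119.43 mm

web: A = 18 × 160 = 2880.00, centroid at (45.00, 80.00).
flange: A = 90 × 24 = 2160.00, centroid at (45.00, 172.00).
ΣA = 5040.00 mm²
ΣAx_c = (2880.00)(45.00) + (2160.00)(45.00) = 226800.00 mm³
ΣAy_c = (2880.00)(80.00) + (2160.00)(172.00) = 601920.00 mm³
x_c = 226800.00 / 5040.00 = 45.00 mm
y_c = 601920.00 / 5040.00 = 119.43 mm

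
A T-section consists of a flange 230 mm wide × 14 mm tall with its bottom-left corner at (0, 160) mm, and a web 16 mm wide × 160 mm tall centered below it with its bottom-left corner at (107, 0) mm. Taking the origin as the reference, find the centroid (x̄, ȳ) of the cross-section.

Part | A | x̄ᵢ | ȳᵢ | A·x̄ᵢ | A·ȳᵢ
web | 2560.00 | 115.00 | 80.00 | 294400.00 | 204800.00
flange | 3220.00 | 115.00 | 167.00 | 370300.00 | 537740.00
Σ | 5780.00 |  |  | 664700.00 | 742540.00
x̄ = 664700.00 / 5780.00 = 115.00 mm
ȳ = 742540.00 / 5780.00 = 128.47 mm

x̄ = 115.00 mm, ȳ = 128.47 mm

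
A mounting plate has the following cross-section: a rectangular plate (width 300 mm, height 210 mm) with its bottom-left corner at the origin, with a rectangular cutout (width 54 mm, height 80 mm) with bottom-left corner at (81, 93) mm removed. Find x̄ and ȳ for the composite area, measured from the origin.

x̄ = 153.09 mm, ȳ = 102.94 mm

Part | A | x̄ᵢ | ȳᵢ | A·x̄ᵢ | A·ȳᵢ
plate | 63000.00 | 150.00 | 105.00 | 9450000.00 | 6615000.00
hole | -4320.00 | 108.00 | 133.00 | -466560.00 | -574560.00
Σ | 58680.00 |  |  | 8983440.00 | 6040440.00
x̄ = 8983440.00 / 58680.00 = 153.09 mm
ȳ = 6040440.00 / 58680.00 = 102.94 mm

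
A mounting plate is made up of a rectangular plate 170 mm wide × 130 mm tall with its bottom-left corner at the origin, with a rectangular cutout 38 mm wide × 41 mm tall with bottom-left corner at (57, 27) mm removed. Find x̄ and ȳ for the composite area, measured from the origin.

plate: A = 170 × 130 = 22100.00, centroid at (85.00, 65.00).
hole: A = −(38 × 41) = -1558.00, centroid at (76.00, 47.50).
ΣA = 20542.00 mm², ΣAx̄ = 1760092.00 mm³, ΣAȳ = 1362495.00 mm³.
x̄ = 1760092.00/20542.00 = 85.68 mm; ȳ = 1362495.00/20542.00 = 66.33 mm.

x̄ = 85.68 mm, ȳ = 66.33 mm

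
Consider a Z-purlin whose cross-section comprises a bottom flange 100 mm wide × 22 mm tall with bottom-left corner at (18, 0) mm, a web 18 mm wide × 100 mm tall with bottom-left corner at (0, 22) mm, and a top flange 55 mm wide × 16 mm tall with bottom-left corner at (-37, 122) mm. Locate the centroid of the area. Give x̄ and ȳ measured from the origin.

bottom flange: A = 100 × 22 = 2200.00, centroid at (68.00, 11.00).
web: A = 18 × 100 = 1800.00, centroid at (9.00, 72.00).
top flange: A = 55 × 16 = 880.00, centroid at (-9.50, 130.00).
ΣA = 4880.00 mm²
ΣAx̄ = (2200.00)(68.00) + (1800.00)(9.00) + (880.00)(-9.50) = 157440.00 mm³
ΣAȳ = (2200.00)(11.00) + (1800.00)(72.00) + (880.00)(130.00) = 268200.00 mm³
x̄ = 157440.00 / 4880.00 = 32.26 mm
ȳ = 268200.00 / 4880.00 = 54.96 mm

x̄ = 32.26 mm, ȳ = 54.96 mm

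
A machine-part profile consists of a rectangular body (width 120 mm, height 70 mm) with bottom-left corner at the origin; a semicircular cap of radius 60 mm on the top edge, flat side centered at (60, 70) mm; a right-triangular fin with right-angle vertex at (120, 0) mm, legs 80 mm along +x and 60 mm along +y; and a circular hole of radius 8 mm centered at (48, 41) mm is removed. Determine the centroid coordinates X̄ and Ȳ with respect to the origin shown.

rectangular body: A = 120 × 70 = 8400.00, centroid at (60.00, 35.00).
semicircular top: A = ½π·60² = 5654.87, centroid at (60.00, 95.46).
triangular fin: A = ½·80·60 = 2400.00, centroid at (146.67, 20.00).
hole: A = −π·8² = -201.06, centroid at (48.00, 41.00).
ΣA = 16253.80 mm²
ΣAX̄ = (8400.00)(60.00) + (5654.87)(60.00) + (2400.00)(146.67) + (-201.06)(48.00) = 1185641.03 mm³
ΣAȲ = (8400.00)(35.00) + (5654.87)(95.46) + (2400.00)(20.00) + (-201.06)(41.00) = 873597.14 mm³
X̄ = 1185641.03 / 16253.80 = 72.95 mm
Ȳ = 873597.14 / 16253.80 = 53.75 mm

X̄ = 72.95 mm, Ȳ = 53.75 mm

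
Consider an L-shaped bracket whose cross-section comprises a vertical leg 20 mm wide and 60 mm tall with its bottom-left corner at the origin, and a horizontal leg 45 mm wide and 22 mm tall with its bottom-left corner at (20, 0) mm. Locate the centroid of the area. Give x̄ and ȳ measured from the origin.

x̄ = 24.69 mm, ȳ = 21.41 mm

vertical leg: A = 20 × 60 = 1200.00, centroid at (10.00, 30.00).
horizontal leg: A = 45 × 22 = 990.00, centroid at (42.50, 11.00).
ΣA = 2190.00 mm²
ΣAx̄ = (1200.00)(10.00) + (990.00)(42.50) = 54075.00 mm³
ΣAȳ = (1200.00)(30.00) + (990.00)(11.00) = 46890.00 mm³
x̄ = 54075.00 / 2190.00 = 24.69 mm
ȳ = 46890.00 / 2190.00 = 21.41 mm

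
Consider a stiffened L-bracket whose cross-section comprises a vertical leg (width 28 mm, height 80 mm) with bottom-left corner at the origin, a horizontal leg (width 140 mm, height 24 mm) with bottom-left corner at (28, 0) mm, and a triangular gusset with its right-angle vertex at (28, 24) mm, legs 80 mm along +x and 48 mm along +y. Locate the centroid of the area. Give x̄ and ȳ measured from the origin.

Part | A | x̄ᵢ | ȳᵢ | A·x̄ᵢ | A·ȳᵢ
vertical leg | 2240.00 | 14.00 | 40.00 | 31360.00 | 89600.00
horizontal leg | 3360.00 | 98.00 | 12.00 | 329280.00 | 40320.00
gusset | 1920.00 | 54.67 | 40.00 | 104960.00 | 76800.00
Σ | 7520.00 |  |  | 465600.00 | 206720.00
x̄ = 465600.00 / 7520.00 = 61.91 mm
ȳ = 206720.00 / 7520.00 = 27.49 mm

x̄ = 61.91 mm, ȳ = 27.49 mm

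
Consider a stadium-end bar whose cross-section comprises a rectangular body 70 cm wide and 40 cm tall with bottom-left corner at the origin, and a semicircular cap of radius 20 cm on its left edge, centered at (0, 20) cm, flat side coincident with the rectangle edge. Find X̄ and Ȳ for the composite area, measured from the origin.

X̄ = 27.03 cm, Ȳ = 20.00 cm

rectangular body: A = 70 × 40 = 2800.00, centroid at (35.00, 20.00).
semicircular end: A = ½π·20² = 628.32, centroid at (-8.49, 20.00).
ΣA = 3428.32 cm²
ΣAX̄ = (2800.00)(35.00) + (628.32)(-8.49) = 92666.67 cm³
ΣAȲ = (2800.00)(20.00) + (628.32)(20.00) = 68566.37 cm³
X̄ = 92666.67 / 3428.32 = 27.03 cm
Ȳ = 68566.37 / 3428.32 = 20.00 cm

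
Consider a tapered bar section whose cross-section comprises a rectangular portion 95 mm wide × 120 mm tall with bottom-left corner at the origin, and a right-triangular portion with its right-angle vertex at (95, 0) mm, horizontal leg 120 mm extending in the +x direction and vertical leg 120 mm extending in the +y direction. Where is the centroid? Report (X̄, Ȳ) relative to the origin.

X̄ = 81.37 mm, Ȳ = 52.26 mm

rectangular portion: A = 95 × 120 = 11400.00, centroid at (47.50, 60.00).
triangular portion: A = ½·120·120 = 7200.00, centroid at (135.00, 40.00).
ΣA = 18600.00 mm², ΣAX̄ = 1513500.00 mm³, ΣAȲ = 972000.00 mm³.
X̄ = 1513500.00/18600.00 = 81.37 mm; Ȳ = 972000.00/18600.00 = 52.26 mm.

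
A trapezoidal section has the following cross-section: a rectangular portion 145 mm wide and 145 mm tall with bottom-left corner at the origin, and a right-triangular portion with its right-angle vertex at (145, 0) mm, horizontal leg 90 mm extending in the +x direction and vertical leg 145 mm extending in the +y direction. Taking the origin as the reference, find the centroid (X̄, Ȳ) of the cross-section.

rectangular portion: A = 145 × 145 = 21025.00, centroid at (72.50, 72.50).
triangular portion: A = ½·90·145 = 6525.00, centroid at (175.00, 48.33).
ΣA = 27550.00 mm²
ΣAX̄ = (21025.00)(72.50) + (6525.00)(175.00) = 2666187.50 mm³
ΣAȲ = (21025.00)(72.50) + (6525.00)(48.33) = 1839687.50 mm³
X̄ = 2666187.50 / 27550.00 = 96.78 mm
Ȳ = 1839687.50 / 27550.00 = 66.78 mm

X̄ = 96.78 mm, Ȳ = 66.78 mm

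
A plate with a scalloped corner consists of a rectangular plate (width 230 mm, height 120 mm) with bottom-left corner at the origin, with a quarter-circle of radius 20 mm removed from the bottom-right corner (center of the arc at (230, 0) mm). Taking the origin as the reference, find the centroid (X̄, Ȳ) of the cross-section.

X̄ = 113.77 mm, Ȳ = 60.59 mm

plate: A = 230 × 120 = 27600.00, centroid at (115.00, 60.00).
removed quarter-circle: A = −¼π·20² = -314.16, centroid at (221.51, 8.49).
ΣA = 27285.84 mm², ΣAX̄ = 3104410.04 mm³, ΣAȲ = 1653333.33 mm³.
X̄ = 3104410.04/27285.84 = 113.77 mm; Ȳ = 1653333.33/27285.84 = 60.59 mm.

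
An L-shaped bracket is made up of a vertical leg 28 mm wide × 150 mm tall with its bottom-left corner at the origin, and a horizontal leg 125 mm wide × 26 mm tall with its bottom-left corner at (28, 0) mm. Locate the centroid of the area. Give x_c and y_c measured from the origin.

Part | A | x̄ᵢ | ȳᵢ | A·x̄ᵢ | A·ȳᵢ
vertical leg | 4200.00 | 14.00 | 75.00 | 58800.00 | 315000.00
horizontal leg | 3250.00 | 90.50 | 13.00 | 294125.00 | 42250.00
Σ | 7450.00 |  |  | 352925.00 | 357250.00
x_c = 352925.00 / 7450.00 = 47.37 mm
y_c = 357250.00 / 7450.00 = 47.95 mm

x_c = 47.37 mm, y_c = 47.95 mm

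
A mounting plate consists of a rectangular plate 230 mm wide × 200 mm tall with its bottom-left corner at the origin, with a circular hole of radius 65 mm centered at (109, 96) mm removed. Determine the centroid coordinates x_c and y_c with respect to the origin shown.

x_c = 117.43 mm, y_c = 101.62 mm

plate: A = 230 × 200 = 46000.00, centroid at (115.00, 100.00).
hole: A = −π·65² = -13273.23, centroid at (109.00, 96.00).
ΣA = 32726.77 mm², ΣAx_c = 3843218.04 mm³, ΣAy_c = 3325770.02 mm³.
x_c = 3843218.04/32726.77 = 117.43 mm; y_c = 3325770.02/32726.77 = 101.62 mm.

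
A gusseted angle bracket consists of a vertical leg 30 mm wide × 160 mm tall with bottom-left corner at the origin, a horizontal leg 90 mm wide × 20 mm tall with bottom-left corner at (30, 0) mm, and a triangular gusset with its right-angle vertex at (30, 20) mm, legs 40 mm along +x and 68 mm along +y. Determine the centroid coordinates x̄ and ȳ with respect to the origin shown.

vertical leg: A = 30 × 160 = 4800.00, centroid at (15.00, 80.00).
horizontal leg: A = 90 × 20 = 1800.00, centroid at (75.00, 10.00).
gusset: A = ½·40·68 = 1360.00, centroid at (43.33, 42.67).
ΣA = 7960.00 mm², ΣAx̄ = 265933.33 mm³, ΣAȳ = 460026.67 mm³.
x̄ = 265933.33/7960.00 = 33.41 mm; ȳ = 460026.67/7960.00 = 57.79 mm.

x̄ = 33.41 mm, ȳ = 57.79 mm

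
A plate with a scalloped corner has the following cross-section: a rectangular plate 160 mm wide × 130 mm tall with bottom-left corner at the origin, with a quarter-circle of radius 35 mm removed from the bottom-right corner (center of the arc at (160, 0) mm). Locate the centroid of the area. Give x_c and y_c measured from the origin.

x_c = 76.84 mm, y_c = 67.43 mm

plate: A = 160 × 130 = 20800.00, centroid at (80.00, 65.00).
removed quarter-circle: A = −¼π·35² = -962.11, centroid at (145.15, 14.85).
ΣA = 19837.89 mm²
ΣAx_c = (20800.00)(80.00) + (-962.11)(145.15) = 1524353.63 mm³
ΣAy_c = (20800.00)(65.00) + (-962.11)(14.85) = 1337708.33 mm³
x_c = 1524353.63 / 19837.89 = 76.84 mm
y_c = 1337708.33 / 19837.89 = 67.43 mm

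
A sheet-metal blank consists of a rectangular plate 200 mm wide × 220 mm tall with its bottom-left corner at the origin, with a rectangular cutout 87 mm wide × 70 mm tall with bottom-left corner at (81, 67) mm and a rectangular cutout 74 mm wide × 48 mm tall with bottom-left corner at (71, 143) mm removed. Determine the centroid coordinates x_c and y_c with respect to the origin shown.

x_c = 94.83 mm, y_c = 105.53 mm

plate: A = 200 × 220 = 44000.00, centroid at (100.00, 110.00).
hole 1: A = −(87 × 70) = -6090.00, centroid at (124.50, 102.00).
hole 2: A = −(74 × 48) = -3552.00, centroid at (108.00, 167.00).
ΣA = 34358.00 mm²
ΣAx_c = (44000.00)(100.00) + (-6090.00)(124.50) + (-3552.00)(108.00) = 3258179.00 mm³
ΣAy_c = (44000.00)(110.00) + (-6090.00)(102.00) + (-3552.00)(167.00) = 3625636.00 mm³
x_c = 3258179.00 / 34358.00 = 94.83 mm
y_c = 3625636.00 / 34358.00 = 105.53 mm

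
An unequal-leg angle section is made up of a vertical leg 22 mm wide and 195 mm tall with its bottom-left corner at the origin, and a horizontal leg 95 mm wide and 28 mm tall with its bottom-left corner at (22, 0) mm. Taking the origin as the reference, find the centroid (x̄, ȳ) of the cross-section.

Part | A | x̄ᵢ | ȳᵢ | A·x̄ᵢ | A·ȳᵢ
vertical leg | 4290.00 | 11.00 | 97.50 | 47190.00 | 418275.00
horizontal leg | 2660.00 | 69.50 | 14.00 | 184870.00 | 37240.00
Σ | 6950.00 |  |  | 232060.00 | 455515.00
x̄ = 232060.00 / 6950.00 = 33.39 mm
ȳ = 455515.00 / 6950.00 = 65.54 mm

x̄ = 33.39 mm, ȳ = 65.54 mm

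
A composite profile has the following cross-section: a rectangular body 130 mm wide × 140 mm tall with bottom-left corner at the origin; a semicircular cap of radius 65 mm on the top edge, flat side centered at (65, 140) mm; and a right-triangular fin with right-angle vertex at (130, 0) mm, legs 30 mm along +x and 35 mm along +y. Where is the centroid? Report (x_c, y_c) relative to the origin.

x_c = 66.55 mm, y_c = 94.33 mm

rectangular body: A = 130 × 140 = 18200.00, centroid at (65.00, 70.00).
semicircular top: A = ½π·65² = 6636.61, centroid at (65.00, 167.59).
triangular fin: A = ½·30·35 = 525.00, centroid at (140.00, 11.67).
ΣA = 25361.61 mm², ΣAx_c = 1687879.94 mm³, ΣAy_c = 2392334.36 mm³.
x_c = 1687879.94/25361.61 = 66.55 mm; y_c = 2392334.36/25361.61 = 94.33 mm.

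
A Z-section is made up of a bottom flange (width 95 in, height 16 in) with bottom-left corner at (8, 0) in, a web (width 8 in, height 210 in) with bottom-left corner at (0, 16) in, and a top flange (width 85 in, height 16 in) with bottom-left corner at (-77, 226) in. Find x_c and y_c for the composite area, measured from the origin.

Part | A | x̄ᵢ | ȳᵢ | A·x̄ᵢ | A·ȳᵢ
bottom flange | 1520.00 | 55.50 | 8.00 | 84360.00 | 12160.00
web | 1680.00 | 4.00 | 121.00 | 6720.00 | 203280.00
top flange | 1360.00 | -34.50 | 234.00 | -46920.00 | 318240.00
Σ | 4560.00 |  |  | 44160.00 | 533680.00
x_c = 44160.00 / 4560.00 = 9.68 in
y_c = 533680.00 / 4560.00 = 117.04 in

x_c = 9.68 in, y_c = 117.04 in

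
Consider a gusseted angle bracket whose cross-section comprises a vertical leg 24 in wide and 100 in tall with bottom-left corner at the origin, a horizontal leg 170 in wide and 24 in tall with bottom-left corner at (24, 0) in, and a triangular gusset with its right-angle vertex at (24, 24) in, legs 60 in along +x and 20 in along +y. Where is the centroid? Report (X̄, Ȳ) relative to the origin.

X̄ = 70.61 in, Ȳ = 26.46 in

Part | A | x̄ᵢ | ȳᵢ | A·x̄ᵢ | A·ȳᵢ
vertical leg | 2400.00 | 12.00 | 50.00 | 28800.00 | 120000.00
horizontal leg | 4080.00 | 109.00 | 12.00 | 444720.00 | 48960.00
gusset | 600.00 | 44.00 | 30.67 | 26400.00 | 18400.00
Σ | 7080.00 |  |  | 499920.00 | 187360.00
X̄ = 499920.00 / 7080.00 = 70.61 in
Ȳ = 187360.00 / 7080.00 = 26.46 in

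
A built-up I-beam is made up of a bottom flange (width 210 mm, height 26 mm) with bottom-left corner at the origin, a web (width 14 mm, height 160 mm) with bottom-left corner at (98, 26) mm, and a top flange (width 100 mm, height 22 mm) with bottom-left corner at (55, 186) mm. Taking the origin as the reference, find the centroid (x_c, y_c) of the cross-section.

bottom flange: A = 210 × 26 = 5460.00, centroid at (105.00, 13.00).
web: A = 14 × 160 = 2240.00, centroid at (105.00, 106.00).
top flange: A = 100 × 22 = 2200.00, centroid at (105.00, 197.00).
ΣA = 9900.00 mm²
ΣAx_c = (5460.00)(105.00) + (2240.00)(105.00) + (2200.00)(105.00) = 1039500.00 mm³
ΣAy_c = (5460.00)(13.00) + (2240.00)(106.00) + (2200.00)(197.00) = 741820.00 mm³
x_c = 1039500.00 / 9900.00 = 105.00 mm
y_c = 741820.00 / 9900.00 = 74.93 mm

x_c = 105.00 mm, y_c = 74.93 mm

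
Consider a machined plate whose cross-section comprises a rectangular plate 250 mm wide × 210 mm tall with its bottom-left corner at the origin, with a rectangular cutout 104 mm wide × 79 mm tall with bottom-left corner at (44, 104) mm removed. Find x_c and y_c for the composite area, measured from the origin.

x_c = 130.38 mm, y_c = 97.86 mm

plate: A = 250 × 210 = 52500.00, centroid at (125.00, 105.00).
hole: A = −(104 × 79) = -8216.00, centroid at (96.00, 143.50).
ΣA = 44284.00 mm², ΣAx_c = 5773764.00 mm³, ΣAy_c = 4333504.00 mm³.
x_c = 5773764.00/44284.00 = 130.38 mm; y_c = 4333504.00/44284.00 = 97.86 mm.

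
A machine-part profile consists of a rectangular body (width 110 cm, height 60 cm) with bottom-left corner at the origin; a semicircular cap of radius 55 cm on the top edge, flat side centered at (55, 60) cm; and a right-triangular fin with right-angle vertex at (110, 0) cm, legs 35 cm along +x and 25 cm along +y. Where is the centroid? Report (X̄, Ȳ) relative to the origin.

X̄ = 57.47 cm, Ȳ = 50.70 cm

rectangular body: A = 110 × 60 = 6600.00, centroid at (55.00, 30.00).
semicircular top: A = ½π·55² = 4751.66, centroid at (55.00, 83.34).
triangular fin: A = ½·35·25 = 437.50, centroid at (121.67, 8.33).
ΣA = 11789.16 cm²
ΣAX̄ = (6600.00)(55.00) + (4751.66)(55.00) + (437.50)(121.67) = 677570.41 cm³
ΣAȲ = (6600.00)(30.00) + (4751.66)(83.34) + (437.50)(8.33) = 597662.03 cm³
X̄ = 677570.41 / 11789.16 = 57.47 cm
Ȳ = 597662.03 / 11789.16 = 50.70 cm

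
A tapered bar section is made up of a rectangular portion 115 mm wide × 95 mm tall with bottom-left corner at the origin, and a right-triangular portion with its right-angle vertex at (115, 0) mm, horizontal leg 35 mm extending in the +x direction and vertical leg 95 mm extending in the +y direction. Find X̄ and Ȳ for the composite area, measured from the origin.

rectangular portion: A = 115 × 95 = 10925.00, centroid at (57.50, 47.50).
triangular portion: A = ½·35·95 = 1662.50, centroid at (126.67, 31.67).
ΣA = 12587.50 mm²
ΣAX̄ = (10925.00)(57.50) + (1662.50)(126.67) = 838770.83 mm³
ΣAȲ = (10925.00)(47.50) + (1662.50)(31.67) = 571583.33 mm³
X̄ = 838770.83 / 12587.50 = 66.64 mm
Ȳ = 571583.33 / 12587.50 = 45.41 mm

X̄ = 66.64 mm, Ȳ = 45.41 mm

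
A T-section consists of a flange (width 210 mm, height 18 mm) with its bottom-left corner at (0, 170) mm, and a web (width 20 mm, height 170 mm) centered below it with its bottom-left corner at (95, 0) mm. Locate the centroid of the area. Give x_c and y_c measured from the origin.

x_c = 105.00 mm, y_c = 134.49 mm

web: A = 20 × 170 = 3400.00, centroid at (105.00, 85.00).
flange: A = 210 × 18 = 3780.00, centroid at (105.00, 179.00).
ΣA = 7180.00 mm²
ΣAx_c = (3400.00)(105.00) + (3780.00)(105.00) = 753900.00 mm³
ΣAy_c = (3400.00)(85.00) + (3780.00)(179.00) = 965620.00 mm³
x_c = 753900.00 / 7180.00 = 105.00 mm
y_c = 965620.00 / 7180.00 = 134.49 mm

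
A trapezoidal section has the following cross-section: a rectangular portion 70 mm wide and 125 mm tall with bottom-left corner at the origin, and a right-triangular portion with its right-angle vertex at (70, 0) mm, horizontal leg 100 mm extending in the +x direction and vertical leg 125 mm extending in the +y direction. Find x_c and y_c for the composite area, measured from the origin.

rectangular portion: A = 70 × 125 = 8750.00, centroid at (35.00, 62.50).
triangular portion: A = ½·100·125 = 6250.00, centroid at (103.33, 41.67).
ΣA = 15000.00 mm²
ΣAx_c = (8750.00)(35.00) + (6250.00)(103.33) = 952083.33 mm³
ΣAy_c = (8750.00)(62.50) + (6250.00)(41.67) = 807291.67 mm³
x_c = 952083.33 / 15000.00 = 63.47 mm
y_c = 807291.67 / 15000.00 = 53.82 mm

x_c = 63.47 mm, y_c = 53.82 mm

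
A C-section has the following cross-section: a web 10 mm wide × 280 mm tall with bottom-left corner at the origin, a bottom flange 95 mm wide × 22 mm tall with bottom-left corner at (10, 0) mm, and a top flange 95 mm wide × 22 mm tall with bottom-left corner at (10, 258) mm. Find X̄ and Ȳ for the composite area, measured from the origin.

X̄ = 36.44 mm, Ȳ = 140.00 mm

web: A = 10 × 280 = 2800.00, centroid at (5.00, 140.00).
bottom flange: A = 95 × 22 = 2090.00, centroid at (57.50, 11.00).
top flange: A = 95 × 22 = 2090.00, centroid at (57.50, 269.00).
ΣA = 6980.00 mm², ΣAX̄ = 254350.00 mm³, ΣAȲ = 977200.00 mm³.
X̄ = 254350.00/6980.00 = 36.44 mm; Ȳ = 977200.00/6980.00 = 140.00 mm.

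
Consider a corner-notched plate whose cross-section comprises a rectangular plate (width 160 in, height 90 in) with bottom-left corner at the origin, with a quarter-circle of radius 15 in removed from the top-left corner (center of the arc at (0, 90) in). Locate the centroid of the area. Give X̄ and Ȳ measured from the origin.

X̄ = 80.91 in, Ȳ = 44.52 in

plate: A = 160 × 90 = 14400.00, centroid at (80.00, 45.00).
removed quarter-circle: A = −¼π·15² = -176.71, centroid at (6.37, 83.63).
ΣA = 14223.29 in²
ΣAX̄ = (14400.00)(80.00) + (-176.71)(6.37) = 1150875.00 in³
ΣAȲ = (14400.00)(45.00) + (-176.71)(83.63) = 633220.69 in³
X̄ = 1150875.00 / 14223.29 = 80.91 in
Ȳ = 633220.69 / 14223.29 = 44.52 in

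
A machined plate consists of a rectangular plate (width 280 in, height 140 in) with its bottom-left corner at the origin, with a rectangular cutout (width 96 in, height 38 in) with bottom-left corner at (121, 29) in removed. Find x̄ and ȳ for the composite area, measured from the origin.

x̄ = 137.02 in, ȳ = 72.26 in

plate: A = 280 × 140 = 39200.00, centroid at (140.00, 70.00).
hole: A = −(96 × 38) = -3648.00, centroid at (169.00, 48.00).
ΣA = 35552.00 in²
ΣAx̄ = (39200.00)(140.00) + (-3648.00)(169.00) = 4871488.00 in³
ΣAȳ = (39200.00)(70.00) + (-3648.00)(48.00) = 2568896.00 in³
x̄ = 4871488.00 / 35552.00 = 137.02 in
ȳ = 2568896.00 / 35552.00 = 72.26 in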